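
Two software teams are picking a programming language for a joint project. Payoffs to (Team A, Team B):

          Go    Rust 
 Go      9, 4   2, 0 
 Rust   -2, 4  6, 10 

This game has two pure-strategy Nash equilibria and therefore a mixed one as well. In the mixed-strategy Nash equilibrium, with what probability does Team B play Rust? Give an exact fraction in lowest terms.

Team B's mix q on Go must make Team A indifferent between Go and Rust.
Team A's payoff from Go: 9q + 2(1−q). From Rust: (-2)q + 6(1−q).
Set equal: 11q = 4(1−q) → q = 4/15.
Probability on Rust is 1 − 4/15 = 11/15.

11/15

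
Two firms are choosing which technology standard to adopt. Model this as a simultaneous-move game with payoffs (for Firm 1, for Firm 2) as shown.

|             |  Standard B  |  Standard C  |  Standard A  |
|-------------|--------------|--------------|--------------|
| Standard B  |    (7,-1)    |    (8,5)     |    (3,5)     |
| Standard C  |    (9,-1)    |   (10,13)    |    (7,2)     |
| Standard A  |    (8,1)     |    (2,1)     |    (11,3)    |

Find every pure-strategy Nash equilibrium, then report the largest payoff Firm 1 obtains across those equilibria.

11

Both Standard C is a pure NE (Firm 1: 10 ≥ 8; Firm 2: 13 ≥ 2). Firm 1 gets 10.
Both Standard A is a pure NE (Firm 1: 11 ≥ 7; Firm 2: 3 ≥ 1). Firm 1 gets 11.
Every other cell has a profitable deviation for at least one player. Highest of {10, 11} is 11.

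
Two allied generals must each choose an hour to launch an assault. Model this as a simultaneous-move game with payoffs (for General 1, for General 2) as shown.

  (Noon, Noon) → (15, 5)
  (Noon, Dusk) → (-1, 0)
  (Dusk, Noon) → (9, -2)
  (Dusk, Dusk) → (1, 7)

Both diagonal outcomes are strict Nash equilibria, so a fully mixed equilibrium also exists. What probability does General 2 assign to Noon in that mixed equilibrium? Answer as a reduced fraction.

General 2's mix q on Noon must make General 1 indifferent between Noon and Dusk.
General 1's payoff from Noon: 15q + (-1)(1−q). From Dusk: 9q + 1(1−q).
Set equal: 6q = 2(1−q) → q = 2/8 = 1/4.

1/4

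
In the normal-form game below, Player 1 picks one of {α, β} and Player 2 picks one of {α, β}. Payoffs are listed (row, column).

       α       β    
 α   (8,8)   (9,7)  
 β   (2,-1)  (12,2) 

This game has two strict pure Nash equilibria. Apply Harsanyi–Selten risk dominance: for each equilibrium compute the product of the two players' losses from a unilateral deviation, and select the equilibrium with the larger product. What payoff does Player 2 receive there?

2

At both α: Player 1 loses 8 − 2 = 6 by deviating; Player 2 loses 8 − 7 = 1. Product = 6·1 = 6.
At both β: Player 1 loses 12 − 9 = 3 by deviating; Player 2 loses 2 − (-1) = 3. Product = 3·3 = 9.
9 > 6, so both β is risk-dominant. Player 2's payoff there is 2.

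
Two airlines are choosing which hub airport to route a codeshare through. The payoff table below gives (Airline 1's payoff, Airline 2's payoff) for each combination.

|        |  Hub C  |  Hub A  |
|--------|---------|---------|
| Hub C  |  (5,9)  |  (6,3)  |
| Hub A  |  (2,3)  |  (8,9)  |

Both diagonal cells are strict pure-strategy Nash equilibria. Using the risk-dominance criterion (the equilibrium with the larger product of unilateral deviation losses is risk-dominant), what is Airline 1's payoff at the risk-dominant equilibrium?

At both Hub C: Airline 1 loses 5 − 2 = 3 by deviating; Airline 2 loses 9 − 3 = 6. Product = 3·6 = 18.
At both Hub A: Airline 1 loses 8 − 6 = 2 by deviating; Airline 2 loses 9 − 3 = 6. Product = 2·6 = 12.
18 > 12, so both Hub C is risk-dominant. Airline 1's payoff there is 5.

5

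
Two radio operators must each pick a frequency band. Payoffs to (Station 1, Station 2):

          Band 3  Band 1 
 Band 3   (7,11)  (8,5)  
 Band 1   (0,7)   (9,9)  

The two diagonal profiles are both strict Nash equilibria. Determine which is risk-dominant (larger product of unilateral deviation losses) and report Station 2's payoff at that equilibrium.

11

At both Band 3: Station 1 loses 7 − 0 = 7 by deviating; Station 2 loses 11 − 5 = 6. Product = 7·6 = 42.
At both Band 1: Station 1 loses 9 − 8 = 1 by deviating; Station 2 loses 9 − 7 = 2. Product = 1·2 = 2.
42 > 2, so both Band 3 is risk-dominant. Station 2's payoff there is 11.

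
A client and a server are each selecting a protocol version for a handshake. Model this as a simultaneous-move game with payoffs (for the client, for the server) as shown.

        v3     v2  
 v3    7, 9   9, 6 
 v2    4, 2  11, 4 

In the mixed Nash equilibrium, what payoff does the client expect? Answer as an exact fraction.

The server mixes with probability q on v3, chosen so the client is indifferent: 7q + 9(1−q) = 4q + 11(1−q) gives q = 2/5.
The client's expected payoff (from either row, since indifferent) is 7·2/5 + 9·3/5 = 41/5.

41/5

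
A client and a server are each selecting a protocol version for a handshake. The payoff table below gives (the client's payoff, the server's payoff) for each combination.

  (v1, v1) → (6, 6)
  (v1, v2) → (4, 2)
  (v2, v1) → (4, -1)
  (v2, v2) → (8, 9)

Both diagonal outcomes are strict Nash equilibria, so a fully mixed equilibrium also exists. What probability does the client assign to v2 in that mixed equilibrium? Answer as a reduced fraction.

The client's mix p on v1 must make the server indifferent between v1 and v2.
The server's payoff from v1: 6p + (-1)(1−p). From v2: 2p + 9(1−p).
Set equal: 4p = 10(1−p) → p = 10/14 = 5/7.
Probability on v2 is 1 − 5/7 = 2/7.

2/7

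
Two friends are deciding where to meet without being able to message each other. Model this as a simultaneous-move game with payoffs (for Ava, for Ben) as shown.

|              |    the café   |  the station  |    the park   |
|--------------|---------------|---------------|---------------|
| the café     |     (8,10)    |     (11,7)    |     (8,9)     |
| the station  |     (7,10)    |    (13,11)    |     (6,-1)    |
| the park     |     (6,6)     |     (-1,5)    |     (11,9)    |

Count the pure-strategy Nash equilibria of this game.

Both the café: Ava gets 8 (best alternative 7); Ben gets 10 (best alternative 9). Neither deviates — NE.
Both the station: Ava gets 13 (best alternative 11); Ben gets 11 (best alternative 10). Neither deviates — NE.
Both the park: Ava gets 11 (best alternative 8); Ben gets 9 (best alternative 6). Neither deviates — NE.
(the park, the café) is not a NE: Ava would switch to the café (8 > 6).
No other cell survives both best-response checks, so there are 3 pure NE.

3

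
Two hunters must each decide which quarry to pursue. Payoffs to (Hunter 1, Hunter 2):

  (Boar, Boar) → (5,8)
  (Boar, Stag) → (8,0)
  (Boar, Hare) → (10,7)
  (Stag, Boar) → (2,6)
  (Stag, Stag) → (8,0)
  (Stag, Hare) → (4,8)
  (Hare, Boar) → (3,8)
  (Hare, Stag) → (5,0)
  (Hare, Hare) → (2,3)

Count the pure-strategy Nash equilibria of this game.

Both Boar: Hunter 1 gets 5 (best alternative 3); Hunter 2 gets 8 (best alternative 7). Neither deviates — NE.
Both Hare is not a NE: Hunter 1 would switch to Boar (10 > 2).
No other cell survives both best-response checks, so there is 1 pure NE.

1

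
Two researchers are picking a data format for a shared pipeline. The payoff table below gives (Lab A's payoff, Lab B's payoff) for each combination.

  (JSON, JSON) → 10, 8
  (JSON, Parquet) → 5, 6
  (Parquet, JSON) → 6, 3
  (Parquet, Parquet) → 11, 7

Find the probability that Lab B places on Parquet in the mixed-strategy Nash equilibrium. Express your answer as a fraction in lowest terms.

Lab B's mix q on JSON must make Lab A indifferent between JSON and Parquet.
Lab A's payoff from JSON: 10q + 5(1−q). From Parquet: 6q + 11(1−q).
Set equal: 4q = 6(1−q) → q = 6/10 = 3/5.
Probability on Parquet is 1 − 3/5 = 2/5.

2/5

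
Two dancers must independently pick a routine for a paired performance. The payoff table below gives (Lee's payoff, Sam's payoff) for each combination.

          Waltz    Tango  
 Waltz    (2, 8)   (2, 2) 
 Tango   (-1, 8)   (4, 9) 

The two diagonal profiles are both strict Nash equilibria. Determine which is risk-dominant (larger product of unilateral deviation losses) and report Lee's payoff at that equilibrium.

2

At both Waltz: Lee loses 2 − (-1) = 3 by deviating; Sam loses 8 − 2 = 6. Product = 3·6 = 18.
At both Tango: Lee loses 4 − 2 = 2 by deviating; Sam loses 9 − 8 = 1. Product = 2·1 = 2.
18 > 2, so both Waltz is risk-dominant. Lee's payoff there is 2.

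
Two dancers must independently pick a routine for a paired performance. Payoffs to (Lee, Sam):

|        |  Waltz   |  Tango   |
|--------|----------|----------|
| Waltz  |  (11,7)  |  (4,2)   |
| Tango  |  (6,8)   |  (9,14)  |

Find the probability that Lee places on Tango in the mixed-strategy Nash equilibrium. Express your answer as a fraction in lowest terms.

Lee's mix p on Waltz must make Sam indifferent between Waltz and Tango.
Sam's payoff from Waltz: 7p + 8(1−p). From Tango: 2p + 14(1−p).
Set equal: 5p = 6(1−p) → p = 6/11.
Probability on Tango is 1 − 6/11 = 5/11.

5/11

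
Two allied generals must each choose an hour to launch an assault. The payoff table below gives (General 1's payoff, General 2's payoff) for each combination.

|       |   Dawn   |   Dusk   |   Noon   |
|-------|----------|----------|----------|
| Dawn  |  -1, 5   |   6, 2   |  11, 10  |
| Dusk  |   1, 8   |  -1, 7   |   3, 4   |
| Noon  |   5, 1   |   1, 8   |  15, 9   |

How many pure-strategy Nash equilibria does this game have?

1

Both Noon: General 1 gets 15 (best alternative 11); General 2 gets 9 (best alternative 8). Neither deviates — NE.
Both Dusk is not a NE: General 1 would switch to Dawn (6 > -1).
No other cell survives both best-response checks, so there is 1 pure NE.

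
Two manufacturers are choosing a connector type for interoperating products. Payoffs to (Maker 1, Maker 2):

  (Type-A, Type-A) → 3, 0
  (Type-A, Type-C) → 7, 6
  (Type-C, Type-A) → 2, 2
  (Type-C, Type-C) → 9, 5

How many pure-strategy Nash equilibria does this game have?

1

Both Type-C: Maker 1 gets 9 (best alternative 7); Maker 2 gets 5 (best alternative 2). Neither deviates — NE.
Both Type-A is not a NE: Maker 2 would switch to Type-C (6 > 0).
No other cell survives both best-response checks, so there is 1 pure NE.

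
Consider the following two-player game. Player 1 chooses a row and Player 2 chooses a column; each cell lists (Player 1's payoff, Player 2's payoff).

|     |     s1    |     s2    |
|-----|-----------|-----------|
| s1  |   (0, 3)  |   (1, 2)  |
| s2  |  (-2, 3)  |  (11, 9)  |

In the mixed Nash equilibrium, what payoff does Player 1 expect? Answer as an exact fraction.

Player 2 mixes with probability q on s1, chosen so Player 1 is indifferent: 0q + 1(1−q) = (-2)q + 11(1−q) gives q = 5/6.
Player 1's expected payoff (from either row, since indifferent) is 0·5/6 + 1·1/6 = 1/6.

1/6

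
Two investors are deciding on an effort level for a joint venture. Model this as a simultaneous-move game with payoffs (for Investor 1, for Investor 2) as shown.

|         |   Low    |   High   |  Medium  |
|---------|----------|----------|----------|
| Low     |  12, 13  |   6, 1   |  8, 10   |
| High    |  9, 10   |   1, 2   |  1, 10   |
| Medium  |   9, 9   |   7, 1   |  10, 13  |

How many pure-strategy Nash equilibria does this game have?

2

Both Low: Investor 1 gets 12 (best alternative 9); Investor 2 gets 13 (best alternative 10). Neither deviates — NE.
Both Medium: Investor 1 gets 10 (best alternative 8); Investor 2 gets 13 (best alternative 9). Neither deviates — NE.
Both High is not a NE: Investor 1 would switch to Medium (7 > 1).
No other cell survives both best-response checks, so there are 2 pure NE.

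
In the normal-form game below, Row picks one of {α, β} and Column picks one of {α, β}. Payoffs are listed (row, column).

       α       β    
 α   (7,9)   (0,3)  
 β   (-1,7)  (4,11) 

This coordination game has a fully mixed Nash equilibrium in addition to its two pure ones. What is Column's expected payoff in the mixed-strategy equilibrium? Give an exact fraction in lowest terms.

39/5

Row mixes with probability p on α, chosen so Column is indifferent: 9p + 7(1−p) = 3p + 11(1−p) gives p = 2/5.
Column's expected payoff is 9·2/5 + 7·3/5 = 39/5.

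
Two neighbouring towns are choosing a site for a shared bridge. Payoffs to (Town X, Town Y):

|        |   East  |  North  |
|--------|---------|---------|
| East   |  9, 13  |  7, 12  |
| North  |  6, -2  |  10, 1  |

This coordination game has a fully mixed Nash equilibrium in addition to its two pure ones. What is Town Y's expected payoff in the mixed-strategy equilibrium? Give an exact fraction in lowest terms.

37/4

Town X mixes with probability p on East, chosen so Town Y is indifferent: 13p + (-2)(1−p) = 12p + 1(1−p) gives p = 3/4.
Town Y's expected payoff is 13·3/4 + (-2)·1/4 = 37/4.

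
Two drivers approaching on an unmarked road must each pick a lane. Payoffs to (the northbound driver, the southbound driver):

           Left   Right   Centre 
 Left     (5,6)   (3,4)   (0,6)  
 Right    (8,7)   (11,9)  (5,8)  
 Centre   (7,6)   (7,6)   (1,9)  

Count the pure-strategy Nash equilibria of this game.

1

Both Right: the northbound driver gets 11 (best alternative 7); the southbound driver gets 9 (best alternative 8). Neither deviates — NE.
Both Left is not a NE: the northbound driver would switch to Right (8 > 5).
No other cell survives both best-response checks, so there is 1 pure NE.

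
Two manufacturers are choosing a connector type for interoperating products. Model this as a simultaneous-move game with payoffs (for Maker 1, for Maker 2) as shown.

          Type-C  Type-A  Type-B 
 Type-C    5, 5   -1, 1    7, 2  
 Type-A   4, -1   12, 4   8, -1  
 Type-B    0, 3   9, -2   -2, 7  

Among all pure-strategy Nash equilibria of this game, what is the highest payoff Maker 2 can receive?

5

Both Type-C is a pure NE (Maker 1: 5 ≥ 4; Maker 2: 5 ≥ 2). Maker 2 gets 5.
Both Type-A is a pure NE (Maker 1: 12 ≥ 9; Maker 2: 4 ≥ -1). Maker 2 gets 4.
Every other cell has a profitable deviation for at least one player. Highest of {5, 4} is 5.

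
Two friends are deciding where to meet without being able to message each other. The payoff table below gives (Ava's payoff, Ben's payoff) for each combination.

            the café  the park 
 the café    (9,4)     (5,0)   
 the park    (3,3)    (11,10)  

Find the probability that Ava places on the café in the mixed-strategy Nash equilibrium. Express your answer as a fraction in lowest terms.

7/11

Ava's mix p on the café must make Ben indifferent between the café and the park.
Ben's payoff from the café: 4p + 3(1−p). From the park: 0p + 10(1−p).
Set equal: 4p = 7(1−p) → p = 7/11.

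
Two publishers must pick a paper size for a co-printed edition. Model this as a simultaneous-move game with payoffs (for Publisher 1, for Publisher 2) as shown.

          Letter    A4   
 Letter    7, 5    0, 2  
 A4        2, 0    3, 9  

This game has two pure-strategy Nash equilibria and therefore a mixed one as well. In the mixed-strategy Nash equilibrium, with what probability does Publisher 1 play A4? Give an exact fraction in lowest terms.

Publisher 1's mix p on Letter must make Publisher 2 indifferent between Letter and A4.
Publisher 2's payoff from Letter: 5p + 0(1−p). From A4: 2p + 9(1−p).
Set equal: 3p = 9(1−p) → p = 9/12 = 3/4.
Probability on A4 is 1 − 3/4 = 1/4.

1/4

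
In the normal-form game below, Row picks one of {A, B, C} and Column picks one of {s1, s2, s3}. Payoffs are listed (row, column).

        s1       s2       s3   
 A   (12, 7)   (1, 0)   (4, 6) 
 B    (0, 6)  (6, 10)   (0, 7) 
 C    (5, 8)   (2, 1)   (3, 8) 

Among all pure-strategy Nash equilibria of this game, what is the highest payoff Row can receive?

(A, s1) is a pure NE (Row: 12 ≥ 5; Column: 7 ≥ 6). Row gets 12.
(B, s2) is a pure NE (Row: 6 ≥ 2; Column: 10 ≥ 7). Row gets 6.
Every other cell has a profitable deviation for at least one player. Highest of {12, 6} is 12.

12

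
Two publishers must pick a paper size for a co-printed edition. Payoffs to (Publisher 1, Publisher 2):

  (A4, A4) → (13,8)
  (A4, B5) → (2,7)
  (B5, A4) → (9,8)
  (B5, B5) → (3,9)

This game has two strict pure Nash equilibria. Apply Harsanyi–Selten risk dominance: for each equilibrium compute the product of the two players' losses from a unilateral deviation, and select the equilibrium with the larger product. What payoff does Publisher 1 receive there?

13

At both A4: Publisher 1 loses 13 − 9 = 4 by deviating; Publisher 2 loses 8 − 7 = 1. Product = 4·1 = 4.
At both B5: Publisher 1 loses 3 − 2 = 1 by deviating; Publisher 2 loses 9 − 8 = 1. Product = 1·1 = 1.
4 > 1, so both A4 is risk-dominant. Publisher 1's payoff there is 13.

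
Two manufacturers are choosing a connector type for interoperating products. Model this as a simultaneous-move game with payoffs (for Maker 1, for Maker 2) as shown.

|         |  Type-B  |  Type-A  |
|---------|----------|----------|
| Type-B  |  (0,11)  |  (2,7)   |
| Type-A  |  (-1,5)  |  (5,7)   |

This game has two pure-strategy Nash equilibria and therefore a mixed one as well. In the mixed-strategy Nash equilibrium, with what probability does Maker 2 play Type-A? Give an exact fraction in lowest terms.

Maker 2's mix q on Type-B must make Maker 1 indifferent between Type-B and Type-A.
Maker 1's payoff from Type-B: 0q + 2(1−q). From Type-A: (-1)q + 5(1−q).
Set equal: 1q = 3(1−q) → q = 3/4.
Probability on Type-A is 1 − 3/4 = 1/4.

1/4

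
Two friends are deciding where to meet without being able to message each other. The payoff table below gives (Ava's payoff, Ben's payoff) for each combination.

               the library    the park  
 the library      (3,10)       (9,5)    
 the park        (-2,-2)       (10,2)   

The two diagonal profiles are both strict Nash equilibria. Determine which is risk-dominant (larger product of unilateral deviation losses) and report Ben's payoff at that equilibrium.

At both the library: Ava loses 3 − (-2) = 5 by deviating; Ben loses 10 − 5 = 5. Product = 5·5 = 25.
At both the park: Ava loses 10 − 9 = 1 by deviating; Ben loses 2 − (-2) = 4. Product = 1·4 = 4.
25 > 4, so both the library is risk-dominant. Ben's payoff there is 10.

10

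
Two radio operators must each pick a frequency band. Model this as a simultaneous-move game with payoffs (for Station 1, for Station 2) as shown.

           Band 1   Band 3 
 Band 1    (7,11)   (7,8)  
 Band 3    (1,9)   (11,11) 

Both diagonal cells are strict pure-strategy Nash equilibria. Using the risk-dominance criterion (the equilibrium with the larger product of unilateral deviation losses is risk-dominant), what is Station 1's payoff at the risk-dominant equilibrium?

At both Band 1: Station 1 loses 7 − 1 = 6 by deviating; Station 2 loses 11 − 8 = 3. Product = 6·3 = 18.
At both Band 3: Station 1 loses 11 − 7 = 4 by deviating; Station 2 loses 11 − 9 = 2. Product = 4·2 = 8.
18 > 8, so both Band 1 is risk-dominant. Station 1's payoff there is 7.

7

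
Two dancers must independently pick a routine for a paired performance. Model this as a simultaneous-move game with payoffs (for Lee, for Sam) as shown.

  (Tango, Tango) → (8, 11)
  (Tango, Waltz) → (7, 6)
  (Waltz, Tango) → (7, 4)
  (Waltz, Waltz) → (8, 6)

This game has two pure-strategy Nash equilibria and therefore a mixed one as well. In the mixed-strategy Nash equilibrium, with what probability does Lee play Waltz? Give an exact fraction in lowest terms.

Lee's mix p on Tango must make Sam indifferent between Tango and Waltz.
Sam's payoff from Tango: 11p + 4(1−p). From Waltz: 6p + 6(1−p).
Set equal: 5p = 2(1−p) → p = 2/7.
Probability on Waltz is 1 − 2/7 = 5/7.

5/7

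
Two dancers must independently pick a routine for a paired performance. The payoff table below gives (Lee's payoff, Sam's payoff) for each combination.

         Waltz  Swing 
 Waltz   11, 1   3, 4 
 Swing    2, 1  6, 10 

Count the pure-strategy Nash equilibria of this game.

1

Both Swing: Lee gets 6 (best alternative 3); Sam gets 10 (best alternative 1). Neither deviates — NE.
Both Waltz is not a NE: Sam would switch to Swing (4 > 1).
No other cell survives both best-response checks, so there is 1 pure NE.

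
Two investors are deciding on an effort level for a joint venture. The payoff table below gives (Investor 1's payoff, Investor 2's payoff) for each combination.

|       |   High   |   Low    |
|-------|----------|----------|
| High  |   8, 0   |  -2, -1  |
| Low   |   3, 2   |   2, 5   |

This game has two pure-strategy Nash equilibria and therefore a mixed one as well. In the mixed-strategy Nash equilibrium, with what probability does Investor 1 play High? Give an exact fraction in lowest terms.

3/4

Investor 1's mix p on High must make Investor 2 indifferent between High and Low.
Investor 2's payoff from High: 0p + 2(1−p). From Low: (-1)p + 5(1−p).
Set equal: 1p = 3(1−p) → p = 3/4.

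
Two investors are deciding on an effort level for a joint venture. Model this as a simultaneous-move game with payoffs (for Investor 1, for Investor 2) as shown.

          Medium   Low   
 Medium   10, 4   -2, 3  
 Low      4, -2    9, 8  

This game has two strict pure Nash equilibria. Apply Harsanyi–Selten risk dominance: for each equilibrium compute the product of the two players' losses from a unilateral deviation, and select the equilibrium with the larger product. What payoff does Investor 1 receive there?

9

At both Medium: Investor 1 loses 10 − 4 = 6 by deviating; Investor 2 loses 4 − 3 = 1. Product = 6·1 = 6.
At both Low: Investor 1 loses 9 − (-2) = 11 by deviating; Investor 2 loses 8 − (-2) = 10. Product = 11·10 = 110.
110 > 6, so both Low is risk-dominant. Investor 1's payoff there is 9.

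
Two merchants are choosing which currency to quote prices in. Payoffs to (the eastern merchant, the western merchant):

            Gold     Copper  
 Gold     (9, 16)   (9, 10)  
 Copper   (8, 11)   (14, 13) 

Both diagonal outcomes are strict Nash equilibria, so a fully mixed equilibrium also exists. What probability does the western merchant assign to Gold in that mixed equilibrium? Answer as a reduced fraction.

The western merchant's mix q on Gold must make the eastern merchant indifferent between Gold and Copper.
The eastern merchant's payoff from Gold: 9q + 9(1−q). From Copper: 8q + 14(1−q).
Set equal: 1q = 5(1−q) → q = 5/6.

5/6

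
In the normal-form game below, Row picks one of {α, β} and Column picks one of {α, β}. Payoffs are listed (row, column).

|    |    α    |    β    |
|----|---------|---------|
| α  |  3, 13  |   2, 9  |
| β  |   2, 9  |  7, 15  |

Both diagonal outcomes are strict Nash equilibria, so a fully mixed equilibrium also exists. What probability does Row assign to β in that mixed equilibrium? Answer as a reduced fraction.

2/5

Row's mix p on α must make Column indifferent between α and β.
Column's payoff from α: 13p + 9(1−p). From β: 9p + 15(1−p).
Set equal: 4p = 6(1−p) → p = 6/10 = 3/5.
Probability on β is 1 − 3/5 = 2/5.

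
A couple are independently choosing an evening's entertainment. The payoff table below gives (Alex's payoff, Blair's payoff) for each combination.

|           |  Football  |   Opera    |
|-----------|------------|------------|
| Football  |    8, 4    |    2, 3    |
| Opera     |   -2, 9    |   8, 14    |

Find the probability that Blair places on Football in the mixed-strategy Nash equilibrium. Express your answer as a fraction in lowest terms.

3/8

Blair's mix q on Football must make Alex indifferent between Football and Opera.
Alex's payoff from Football: 8q + 2(1−q). From Opera: (-2)q + 8(1−q).
Set equal: 10q = 6(1−q) → q = 6/16 = 3/8.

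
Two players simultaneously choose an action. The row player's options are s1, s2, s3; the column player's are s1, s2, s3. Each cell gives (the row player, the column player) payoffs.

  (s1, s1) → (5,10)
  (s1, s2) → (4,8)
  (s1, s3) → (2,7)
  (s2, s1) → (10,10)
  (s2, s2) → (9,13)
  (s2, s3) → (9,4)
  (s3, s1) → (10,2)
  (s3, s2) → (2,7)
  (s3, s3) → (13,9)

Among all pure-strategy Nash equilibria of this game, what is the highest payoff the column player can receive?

Both s2 is a pure NE (the row player: 9 ≥ 4; the column player: 13 ≥ 10). The column player gets 13.
Both s3 is a pure NE (the row player: 13 ≥ 9; the column player: 9 ≥ 7). The column player gets 9.
Every other cell has a profitable deviation for at least one player. Highest of {13, 9} is 13.

13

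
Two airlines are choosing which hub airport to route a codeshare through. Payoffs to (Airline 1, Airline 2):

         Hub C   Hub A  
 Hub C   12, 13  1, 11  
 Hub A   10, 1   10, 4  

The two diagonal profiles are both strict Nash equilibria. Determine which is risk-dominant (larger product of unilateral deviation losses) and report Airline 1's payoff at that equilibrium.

10

At both Hub C: Airline 1 loses 12 − 10 = 2 by deviating; Airline 2 loses 13 − 11 = 2. Product = 2·2 = 4.
At both Hub A: Airline 1 loses 10 − 1 = 9 by deviating; Airline 2 loses 4 − 1 = 3. Product = 9·3 = 27.
27 > 4, so both Hub A is risk-dominant. Airline 1's payoff there is 10.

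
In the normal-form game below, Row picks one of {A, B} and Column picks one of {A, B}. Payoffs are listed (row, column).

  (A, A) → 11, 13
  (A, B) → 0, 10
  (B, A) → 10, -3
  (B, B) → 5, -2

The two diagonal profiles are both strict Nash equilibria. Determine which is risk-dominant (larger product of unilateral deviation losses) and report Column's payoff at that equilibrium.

At both A: Row loses 11 − 10 = 1 by deviating; Column loses 13 − 10 = 3. Product = 1·3 = 3.
At both B: Row loses 5 − 0 = 5 by deviating; Column loses -2 − (-3) = 1. Product = 5·1 = 5.
5 > 3, so both B is risk-dominant. Column's payoff there is -2.

-2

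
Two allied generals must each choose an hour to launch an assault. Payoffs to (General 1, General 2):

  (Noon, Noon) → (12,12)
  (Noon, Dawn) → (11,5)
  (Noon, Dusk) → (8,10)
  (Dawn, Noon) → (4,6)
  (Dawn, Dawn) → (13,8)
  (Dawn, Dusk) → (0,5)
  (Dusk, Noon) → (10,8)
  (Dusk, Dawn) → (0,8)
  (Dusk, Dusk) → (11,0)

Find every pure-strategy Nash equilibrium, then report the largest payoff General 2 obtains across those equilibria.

Both Noon is a pure NE (General 1: 12 ≥ 10; General 2: 12 ≥ 10). General 2 gets 12.
Both Dawn is a pure NE (General 1: 13 ≥ 11; General 2: 8 ≥ 6). General 2 gets 8.
Every other cell has a profitable deviation for at least one player. Highest of {12, 8} is 12.

12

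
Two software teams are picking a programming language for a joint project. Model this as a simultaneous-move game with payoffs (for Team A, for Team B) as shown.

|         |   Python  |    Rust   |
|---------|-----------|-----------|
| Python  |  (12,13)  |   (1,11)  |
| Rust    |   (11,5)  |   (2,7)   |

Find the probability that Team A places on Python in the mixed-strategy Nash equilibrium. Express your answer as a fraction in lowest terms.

1/2

Team A's mix p on Python must make Team B indifferent between Python and Rust.
Team B's payoff from Python: 13p + 5(1−p). From Rust: 11p + 7(1−p).
Set equal: 2p = 2(1−p) → p = 2/4 = 1/2.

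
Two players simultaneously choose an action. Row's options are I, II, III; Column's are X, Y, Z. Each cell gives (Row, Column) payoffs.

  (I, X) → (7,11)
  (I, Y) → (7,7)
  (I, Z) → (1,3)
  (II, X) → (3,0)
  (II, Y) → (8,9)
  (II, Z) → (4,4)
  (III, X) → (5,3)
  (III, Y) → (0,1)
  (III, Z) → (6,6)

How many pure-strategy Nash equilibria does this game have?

3

(I, X): Row gets 7 (best alternative 5); Column gets 11 (best alternative 7). Neither deviates — NE.
(II, Y): Row gets 8 (best alternative 7); Column gets 9 (best alternative 4). Neither deviates — NE.
(III, Z): Row gets 6 (best alternative 4); Column gets 6 (best alternative 3). Neither deviates — NE.
(II, X) is not a NE: Row would switch to I (7 > 3).
No other cell survives both best-response checks, so there are 3 pure NE.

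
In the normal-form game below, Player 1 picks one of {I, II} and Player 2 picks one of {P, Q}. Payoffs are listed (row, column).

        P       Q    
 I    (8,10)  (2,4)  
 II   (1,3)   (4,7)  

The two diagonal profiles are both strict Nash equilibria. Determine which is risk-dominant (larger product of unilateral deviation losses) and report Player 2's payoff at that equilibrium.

At (I, P): Player 1 loses 8 − 1 = 7 by deviating; Player 2 loses 10 − 4 = 6. Product = 7·6 = 42.
At (II, Q): Player 1 loses 4 − 2 = 2 by deviating; Player 2 loses 7 − 3 = 4. Product = 2·4 = 8.
42 > 8, so (I, P) is risk-dominant. Player 2's payoff there is 10.

10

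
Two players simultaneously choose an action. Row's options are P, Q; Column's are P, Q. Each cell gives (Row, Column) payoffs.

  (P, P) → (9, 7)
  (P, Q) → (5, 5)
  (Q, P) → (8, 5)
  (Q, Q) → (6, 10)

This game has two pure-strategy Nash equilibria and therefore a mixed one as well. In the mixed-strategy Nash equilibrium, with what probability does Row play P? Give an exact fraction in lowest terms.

5/7

Row's mix p on P must make Column indifferent between P and Q.
Column's payoff from P: 7p + 5(1−p). From Q: 5p + 10(1−p).
Set equal: 2p = 5(1−p) → p = 5/7.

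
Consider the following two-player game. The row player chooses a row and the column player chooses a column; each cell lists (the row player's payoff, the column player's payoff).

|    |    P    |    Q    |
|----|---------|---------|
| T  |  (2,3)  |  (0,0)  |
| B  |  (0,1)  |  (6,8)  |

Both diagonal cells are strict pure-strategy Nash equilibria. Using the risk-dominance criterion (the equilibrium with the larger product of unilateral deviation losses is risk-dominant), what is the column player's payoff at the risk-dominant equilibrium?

At (T, P): the row player loses 2 − 0 = 2 by deviating; the column player loses 3 − 0 = 3. Product = 2·3 = 6.
At (B, Q): the row player loses 6 − 0 = 6 by deviating; the column player loses 8 − 1 = 7. Product = 6·7 = 42.
42 > 6, so (B, Q) is risk-dominant. The column player's payoff there is 8.

8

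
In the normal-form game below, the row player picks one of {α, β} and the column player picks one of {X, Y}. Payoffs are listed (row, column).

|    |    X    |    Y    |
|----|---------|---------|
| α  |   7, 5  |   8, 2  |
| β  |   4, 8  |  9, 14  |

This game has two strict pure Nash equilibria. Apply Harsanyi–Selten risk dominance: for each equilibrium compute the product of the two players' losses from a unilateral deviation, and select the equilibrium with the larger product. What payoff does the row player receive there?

7

At (α, X): the row player loses 7 − 4 = 3 by deviating; the column player loses 5 − 2 = 3. Product = 3·3 = 9.
At (β, Y): the row player loses 9 − 8 = 1 by deviating; the column player loses 14 − 8 = 6. Product = 1·6 = 6.
9 > 6, so (α, X) is risk-dominant. The row player's payoff there is 7.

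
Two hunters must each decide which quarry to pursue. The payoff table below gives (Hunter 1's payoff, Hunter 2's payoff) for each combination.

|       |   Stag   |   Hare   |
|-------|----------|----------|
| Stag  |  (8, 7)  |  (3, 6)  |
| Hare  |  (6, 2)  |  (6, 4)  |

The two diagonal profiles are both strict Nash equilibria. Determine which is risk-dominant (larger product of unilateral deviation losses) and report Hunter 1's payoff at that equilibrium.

6

At both Stag: Hunter 1 loses 8 − 6 = 2 by deviating; Hunter 2 loses 7 − 6 = 1. Product = 2·1 = 2.
At both Hare: Hunter 1 loses 6 − 3 = 3 by deviating; Hunter 2 loses 4 − 2 = 2. Product = 3·2 = 6.
6 > 2, so both Hare is risk-dominant. Hunter 1's payoff there is 6.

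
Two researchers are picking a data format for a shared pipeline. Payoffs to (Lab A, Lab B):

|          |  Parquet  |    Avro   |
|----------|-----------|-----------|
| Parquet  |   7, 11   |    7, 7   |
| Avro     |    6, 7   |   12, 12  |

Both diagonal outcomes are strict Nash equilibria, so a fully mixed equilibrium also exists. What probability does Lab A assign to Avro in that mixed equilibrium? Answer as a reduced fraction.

Lab A's mix p on Parquet must make Lab B indifferent between Parquet and Avro.
Lab B's payoff from Parquet: 11p + 7(1−p). From Avro: 7p + 12(1−p).
Set equal: 4p = 5(1−p) → p = 5/9.
Probability on Avro is 1 − 5/9 = 4/9.

4/9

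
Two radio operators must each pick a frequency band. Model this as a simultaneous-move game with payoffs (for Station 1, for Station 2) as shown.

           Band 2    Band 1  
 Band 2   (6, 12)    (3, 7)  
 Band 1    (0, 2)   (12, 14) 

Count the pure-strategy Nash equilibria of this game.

2

Both Band 2: Station 1 gets 6 (best alternative 0); Station 2 gets 12 (best alternative 7). Neither deviates — NE.
Both Band 1: Station 1 gets 12 (best alternative 3); Station 2 gets 14 (best alternative 2). Neither deviates — NE.
(Band 1, Band 2) is not a NE: Station 1 would switch to Band 2 (6 > 0).
No other cell survives both best-response checks, so there are 2 pure NE.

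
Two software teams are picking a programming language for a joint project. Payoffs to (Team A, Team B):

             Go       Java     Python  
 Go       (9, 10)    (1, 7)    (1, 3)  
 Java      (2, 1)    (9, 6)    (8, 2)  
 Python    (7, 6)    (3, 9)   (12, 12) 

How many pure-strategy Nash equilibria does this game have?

Both Go: Team A gets 9 (best alternative 7); Team B gets 10 (best alternative 7). Neither deviates — NE.
Both Java: Team A gets 9 (best alternative 3); Team B gets 6 (best alternative 2). Neither deviates — NE.
Both Python: Team A gets 12 (best alternative 8); Team B gets 12 (best alternative 9). Neither deviates — NE.
(Java, Go) is not a NE: Team A would switch to Go (9 > 2).
No other cell survives both best-response checks, so there are 3 pure NE.

3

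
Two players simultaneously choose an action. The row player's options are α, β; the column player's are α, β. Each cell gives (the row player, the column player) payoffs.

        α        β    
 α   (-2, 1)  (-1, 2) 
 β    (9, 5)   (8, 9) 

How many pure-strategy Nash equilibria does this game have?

Both β: the row player gets 8 (best alternative -1); the column player gets 9 (best alternative 5). Neither deviates — NE.
Both α is not a NE: the row player would switch to β (9 > -2).
No other cell survives both best-response checks, so there is 1 pure NE.

1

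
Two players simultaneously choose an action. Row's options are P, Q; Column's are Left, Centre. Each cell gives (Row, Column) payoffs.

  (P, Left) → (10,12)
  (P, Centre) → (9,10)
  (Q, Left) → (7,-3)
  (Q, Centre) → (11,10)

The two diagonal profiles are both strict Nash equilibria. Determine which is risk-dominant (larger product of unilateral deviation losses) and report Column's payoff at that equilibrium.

At (P, Left): Row loses 10 − 7 = 3 by deviating; Column loses 12 − 10 = 2. Product = 3·2 = 6.
At (Q, Centre): Row loses 11 − 9 = 2 by deviating; Column loses 10 − (-3) = 13. Product = 2·13 = 26.
26 > 6, so (Q, Centre) is risk-dominant. Column's payoff there is 10.

10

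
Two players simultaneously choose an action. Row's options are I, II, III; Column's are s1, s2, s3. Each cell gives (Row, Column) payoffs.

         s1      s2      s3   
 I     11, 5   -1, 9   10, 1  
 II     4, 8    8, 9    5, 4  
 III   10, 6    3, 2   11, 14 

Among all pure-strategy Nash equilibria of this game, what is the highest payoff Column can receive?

14

(II, s2) is a pure NE (Row: 8 ≥ 3; Column: 9 ≥ 8). Column gets 9.
(III, s3) is a pure NE (Row: 11 ≥ 10; Column: 14 ≥ 6). Column gets 14.
Every other cell has a profitable deviation for at least one player. Highest of {9, 14} is 14.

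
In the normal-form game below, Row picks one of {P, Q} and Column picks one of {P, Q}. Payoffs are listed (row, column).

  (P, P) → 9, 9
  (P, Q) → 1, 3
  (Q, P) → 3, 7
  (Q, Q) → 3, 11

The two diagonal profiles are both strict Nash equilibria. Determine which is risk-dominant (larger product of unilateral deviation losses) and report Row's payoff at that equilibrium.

9

At both P: Row loses 9 − 3 = 6 by deviating; Column loses 9 − 3 = 6. Product = 6·6 = 36.
At both Q: Row loses 3 − 1 = 2 by deviating; Column loses 11 − 7 = 4. Product = 2·4 = 8.
36 > 8, so both P is risk-dominant. Row's payoff there is 9.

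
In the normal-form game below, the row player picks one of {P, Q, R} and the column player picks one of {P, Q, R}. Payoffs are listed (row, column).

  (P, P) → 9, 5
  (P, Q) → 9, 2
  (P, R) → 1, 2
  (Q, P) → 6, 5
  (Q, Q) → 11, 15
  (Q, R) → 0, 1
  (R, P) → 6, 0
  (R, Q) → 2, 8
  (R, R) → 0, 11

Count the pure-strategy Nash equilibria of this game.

Both P: the row player gets 9 (best alternative 6); the column player gets 5 (best alternative 2). Neither deviates — NE.
Both Q: the row player gets 11 (best alternative 9); the column player gets 15 (best alternative 5). Neither deviates — NE.
Both R is not a NE: the row player would switch to P (1 > 0).
No other cell survives both best-response checks, so there are 2 pure NE.

2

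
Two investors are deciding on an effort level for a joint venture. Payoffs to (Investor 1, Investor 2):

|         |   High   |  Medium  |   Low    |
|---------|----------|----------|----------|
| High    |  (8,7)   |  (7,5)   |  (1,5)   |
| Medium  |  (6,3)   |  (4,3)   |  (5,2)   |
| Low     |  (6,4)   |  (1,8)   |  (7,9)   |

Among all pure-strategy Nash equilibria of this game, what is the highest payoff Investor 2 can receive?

Both High is a pure NE (Investor 1: 8 ≥ 6; Investor 2: 7 ≥ 5). Investor 2 gets 7.
Both Low is a pure NE (Investor 1: 7 ≥ 5; Investor 2: 9 ≥ 8). Investor 2 gets 9.
Every other cell has a profitable deviation for at least one player. Highest of {7, 9} is 9.

9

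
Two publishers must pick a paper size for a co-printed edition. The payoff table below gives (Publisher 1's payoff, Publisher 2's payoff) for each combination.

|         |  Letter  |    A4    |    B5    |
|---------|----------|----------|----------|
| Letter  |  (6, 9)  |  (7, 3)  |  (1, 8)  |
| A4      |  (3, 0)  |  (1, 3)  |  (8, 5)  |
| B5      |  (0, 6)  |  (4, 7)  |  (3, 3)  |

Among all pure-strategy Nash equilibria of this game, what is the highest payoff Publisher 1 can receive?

8

Both Letter is a pure NE (Publisher 1: 6 ≥ 3; Publisher 2: 9 ≥ 8). Publisher 1 gets 6.
(A4, B5) is a pure NE (Publisher 1: 8 ≥ 3; Publisher 2: 5 ≥ 3). Publisher 1 gets 8.
Every other cell has a profitable deviation for at least one player. Highest of {6, 8} is 8.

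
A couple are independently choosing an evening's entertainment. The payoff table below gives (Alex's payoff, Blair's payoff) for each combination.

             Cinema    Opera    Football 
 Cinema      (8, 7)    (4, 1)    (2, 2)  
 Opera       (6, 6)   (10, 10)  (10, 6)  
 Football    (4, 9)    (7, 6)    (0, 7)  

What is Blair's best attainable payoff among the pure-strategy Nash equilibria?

10

Both Cinema is a pure NE (Alex: 8 ≥ 6; Blair: 7 ≥ 2). Blair gets 7.
Both Opera is a pure NE (Alex: 10 ≥ 7; Blair: 10 ≥ 6). Blair gets 10.
Every other cell has a profitable deviation for at least one player. Highest of {7, 10} is 10.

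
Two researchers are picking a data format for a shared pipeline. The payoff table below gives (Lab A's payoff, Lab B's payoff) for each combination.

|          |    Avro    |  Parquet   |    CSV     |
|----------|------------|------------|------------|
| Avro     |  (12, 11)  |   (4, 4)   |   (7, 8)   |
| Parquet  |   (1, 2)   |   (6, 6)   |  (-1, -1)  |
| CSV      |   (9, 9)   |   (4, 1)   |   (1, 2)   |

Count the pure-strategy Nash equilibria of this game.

2

Both Avro: Lab A gets 12 (best alternative 9); Lab B gets 11 (best alternative 8). Neither deviates — NE.
Both Parquet: Lab A gets 6 (best alternative 4); Lab B gets 6 (best alternative 2). Neither deviates — NE.
Both CSV is not a NE: Lab A would switch to Avro (7 > 1).
No other cell survives both best-response checks, so there are 2 pure NE.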